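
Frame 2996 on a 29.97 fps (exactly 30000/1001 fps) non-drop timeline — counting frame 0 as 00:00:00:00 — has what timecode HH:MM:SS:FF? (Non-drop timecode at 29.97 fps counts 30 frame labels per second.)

00:01:39:26

2996 ÷ 30 = 99 full seconds, remainder 26 frames.
99 s = 0 h 1 min 39 s.
Timecode: 00:01:39:26.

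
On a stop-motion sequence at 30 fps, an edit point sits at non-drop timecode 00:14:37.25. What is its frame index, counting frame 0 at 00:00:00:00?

Total seconds to the label: (0 × 3600 + 14 × 60 + 37) = 877.
Frame index = 877 × 30 + 25 = 26335.

26335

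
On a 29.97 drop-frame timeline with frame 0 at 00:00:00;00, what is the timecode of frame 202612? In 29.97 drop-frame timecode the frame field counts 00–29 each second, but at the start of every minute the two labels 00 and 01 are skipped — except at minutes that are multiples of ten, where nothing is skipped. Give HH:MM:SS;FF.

Ten DF minutes hold 17982 frames, so frame 202612 lies in block 11 (frames 197802–215783) with 4810 frames into that block.
The block's first minute is 1800 frames and the rest 1798 each; 4810 frames reaches minute 2, so 11 × 18 + 2 × 2 = 202 labels have been skipped so far.
Adding those back, label number 202612 + 202 = 202814 at 30 labels/s is 6760 s + 14 f = 1 h 52 min 40 s frame 14, i.e. 01:52:40;14.

01:52:40;14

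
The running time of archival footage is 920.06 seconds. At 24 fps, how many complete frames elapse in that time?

Frames = 920.06 × 24 = 552036/25 ≈ 22081.4400.
Complete frames: 22081.

22081 frames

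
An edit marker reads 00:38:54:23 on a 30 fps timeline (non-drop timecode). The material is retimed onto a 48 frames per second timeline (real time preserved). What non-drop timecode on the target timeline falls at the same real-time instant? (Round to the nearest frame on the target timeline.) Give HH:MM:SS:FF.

Source frame index: (0×3600 + 38×60 + 54) × 30 + 23 = 70043.
Real time: 70043 / (30) = 70043/30 s.
Target frame: (70043/30) × (48) = 560344/5 ≈ 112068.800 → 112069.
At 48 labels/s: frame 112069 → 00:38:54:37.

00:38:54:37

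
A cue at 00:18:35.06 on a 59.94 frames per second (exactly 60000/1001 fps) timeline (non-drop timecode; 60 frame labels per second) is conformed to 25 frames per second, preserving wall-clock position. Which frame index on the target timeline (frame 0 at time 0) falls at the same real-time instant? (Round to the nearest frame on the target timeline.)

frame 27905

Source frame index: (0×3600 + 18×60 + 35) × 60 + 6 = 66906.
Real time: 66906 / (60000/1001) = 11162151/10000 s.
Target frame: (11162151/10000) × (25) = 11162151/400 ≈ 27905.377 → 27905.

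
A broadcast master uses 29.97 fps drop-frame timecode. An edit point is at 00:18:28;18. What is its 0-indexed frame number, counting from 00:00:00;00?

As if non-drop at 30 labels/s: (0 × 3600 + 18 × 60 + 28) × 30 + 18 = 33258.
Minute boundaries passed: 18; those not divisible by 10: 18 − 1 = 17; dropped labels = 2 × 17 = 34.
Actual frame index = 33258 − 34 = 33224.

33224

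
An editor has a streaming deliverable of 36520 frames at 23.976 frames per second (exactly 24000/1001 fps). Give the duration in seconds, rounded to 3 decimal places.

1523.188 seconds

Running time = 36520 × 1001/24000 = 913913/600 s ≈ 1523.188 s.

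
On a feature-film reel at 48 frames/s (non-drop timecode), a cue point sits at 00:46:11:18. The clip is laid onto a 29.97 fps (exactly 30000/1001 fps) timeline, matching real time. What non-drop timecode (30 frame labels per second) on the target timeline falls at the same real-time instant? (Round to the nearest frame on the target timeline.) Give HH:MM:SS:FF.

00:46:08:18

Source frame index: (0×3600 + 46×60 + 11) × 48 + 18 = 133026.
Real time: 133026 / (48) = 22171/8 s.
Target frame: (22171/8) × (30000/1001) = 83141250/1001 ≈ 83058.192 → 83058.
At 30 labels/s: frame 83058 → 00:46:08:18.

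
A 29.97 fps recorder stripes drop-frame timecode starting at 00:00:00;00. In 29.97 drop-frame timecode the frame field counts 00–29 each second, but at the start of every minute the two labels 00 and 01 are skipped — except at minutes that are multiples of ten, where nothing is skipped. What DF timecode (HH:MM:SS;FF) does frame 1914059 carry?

Ten DF minutes hold 17982 frames, so frame 1914059 lies in block 106 (frames 1906092–1924073) with 7967 frames into that block.
The block's first minute is 1800 frames and the rest 1798 each; 7967 frames reaches minute 4, so 106 × 18 + 4 × 2 = 1916 labels have been skipped so far.
Adding those back, label number 1914059 + 1916 = 1915975 at 30 labels/s is 63865 s + 25 f = 17 h 44 min 25 s frame 25, i.e. 17:44:25;25.

17:44:25;25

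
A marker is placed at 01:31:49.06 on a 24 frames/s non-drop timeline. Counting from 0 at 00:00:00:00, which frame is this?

Total seconds to the label: (1 × 3600 + 31 × 60 + 49) = 5509.
Frame index = 5509 × 24 + 6 = 132222.

132222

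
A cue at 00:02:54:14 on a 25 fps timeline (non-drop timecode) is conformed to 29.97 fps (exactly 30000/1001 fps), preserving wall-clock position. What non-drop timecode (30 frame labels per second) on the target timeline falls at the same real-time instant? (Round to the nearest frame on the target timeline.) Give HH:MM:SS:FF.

Source frame index: (0×3600 + 2×60 + 54) × 25 + 14 = 4364.
Real time: 4364 / (25) = 4364/25 s.
Target frame: (4364/25) × (30000/1001) = 5236800/1001 ≈ 5231.568 → 5232.
At 30 labels/s: frame 5232 → 00:02:54:12.

00:02:54:12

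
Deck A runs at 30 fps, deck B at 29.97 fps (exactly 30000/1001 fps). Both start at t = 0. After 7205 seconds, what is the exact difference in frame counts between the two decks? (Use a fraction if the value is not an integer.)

A emits 30 × 7205 = 216150 frames; B emits 30000/1001 × 7205 = 19650000/91.
Difference = 19650/91 frames (≈ 215.9341); B is behind A.

19650/91 frames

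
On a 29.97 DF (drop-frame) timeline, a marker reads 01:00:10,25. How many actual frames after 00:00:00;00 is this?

108217

Complete 10-minute blocks: 6, each 17982 frames → 107892.
Remaining 0 whole minutes in the current block: 0 frames.
Within the current minute: 10 × 30 + 25 = 325. Total = 107892 + 0 + 325 = 108217.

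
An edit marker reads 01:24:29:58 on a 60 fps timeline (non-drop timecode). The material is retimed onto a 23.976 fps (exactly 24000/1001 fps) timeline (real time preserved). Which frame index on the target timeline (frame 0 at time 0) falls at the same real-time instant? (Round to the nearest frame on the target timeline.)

frame 121558

Source frame index: (1×3600 + 24×60 + 29) × 60 + 58 = 304198.
Real time: 304198 / (60) = 152099/30 s.
Target frame: (152099/30) × (24000/1001) = 121679200/1001 ≈ 121557.642 → 121558.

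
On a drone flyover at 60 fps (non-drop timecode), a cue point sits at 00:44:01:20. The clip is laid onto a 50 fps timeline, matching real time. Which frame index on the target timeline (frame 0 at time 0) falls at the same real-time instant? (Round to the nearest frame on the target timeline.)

Source frame index: (0×3600 + 44×60 + 1) × 60 + 20 = 158480.
Real time: 158480 / (60) = 7924/3 s.
Target frame: (7924/3) × (50) = 396200/3 ≈ 132066.667 → 132067.

frame 132067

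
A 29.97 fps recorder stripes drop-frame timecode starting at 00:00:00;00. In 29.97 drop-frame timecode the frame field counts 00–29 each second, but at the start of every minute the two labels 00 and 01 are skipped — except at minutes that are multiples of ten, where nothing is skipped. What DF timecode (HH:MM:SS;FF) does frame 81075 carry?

Each 10-minute DF block holds 10 × 60 × 30 − 9 × 2 = 17982 frames. 81075 ÷ 17982 → 4 full blocks, remainder 9147.
Within the partial block the first minute is 1800 frames and each further minute 1798, so 5 further minute boundaries passed. Total skipped labels = 18 × 4 + 2 × 5 = 82.
Non-drop label index = 81075 + 82 = 81157; at 30 labels/s that is 00:45:05:07, i.e. DF 00:45:05;07.

00:45:05;07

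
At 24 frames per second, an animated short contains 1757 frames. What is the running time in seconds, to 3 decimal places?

73.208 seconds

Running time = 1757 × 1/24 = 1757/24 s ≈ 73.208 s.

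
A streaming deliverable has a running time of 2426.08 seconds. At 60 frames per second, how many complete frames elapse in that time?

145564 frames

Frames = 2426.08 × 60 = 727824/5 ≈ 145564.8000.
Complete frames: 145564.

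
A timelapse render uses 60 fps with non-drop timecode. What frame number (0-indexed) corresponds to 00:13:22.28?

Total seconds to the label: (0 × 3600 + 13 × 60 + 22) = 802.
Frame index = 802 × 60 + 28 = 48148.

48148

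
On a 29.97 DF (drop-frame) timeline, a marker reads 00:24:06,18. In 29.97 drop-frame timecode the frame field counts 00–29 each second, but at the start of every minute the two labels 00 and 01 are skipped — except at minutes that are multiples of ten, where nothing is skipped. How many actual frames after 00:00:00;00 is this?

43354

Complete 10-minute blocks: 2, each 17982 frames → 35964.
Remaining 4 whole minutes in the current block: 1800 + 3 × 1798 = 7194 frames.
Within the current minute: 6 × 30 + 18 − 2 = 196 (labels ;00/;01 skipped at this minute). Total = 35964 + 7194 + 196 = 43354.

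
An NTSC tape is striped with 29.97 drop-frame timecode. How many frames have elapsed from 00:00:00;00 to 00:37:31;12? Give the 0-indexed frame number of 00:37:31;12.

As if non-drop at 30 labels/s: (0 × 3600 + 37 × 60 + 31) × 30 + 12 = 67542.
Minute boundaries passed: 37; those not divisible by 10: 37 − 3 = 34; dropped labels = 2 × 34 = 68.
Actual frame index = 67542 − 68 = 67474.

67474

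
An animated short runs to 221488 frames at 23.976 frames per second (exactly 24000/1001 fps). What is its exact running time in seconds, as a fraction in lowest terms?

Running time = 221488 ÷ (24000/1001) = 221488 × 1001/24000 = 13856843/1500 s.

13856843/1500 seconds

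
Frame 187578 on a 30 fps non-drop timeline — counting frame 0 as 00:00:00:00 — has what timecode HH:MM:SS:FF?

01:44:12:18

187578 ÷ 30 = 6252 full seconds, remainder 18 frames.
6252 s = 1 h 44 min 12 s.
Timecode: 01:44:12:18.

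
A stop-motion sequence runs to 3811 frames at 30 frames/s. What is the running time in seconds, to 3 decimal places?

127.033 seconds

Running time = 3811 × 1/30 = 3811/30 s ≈ 127.033 s.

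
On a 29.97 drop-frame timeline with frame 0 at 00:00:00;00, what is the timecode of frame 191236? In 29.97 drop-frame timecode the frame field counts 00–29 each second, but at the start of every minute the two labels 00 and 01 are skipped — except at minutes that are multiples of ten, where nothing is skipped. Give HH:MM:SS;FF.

Each 10-minute DF block holds 10 × 60 × 30 − 9 × 2 = 17982 frames. 191236 ÷ 17982 → 10 full blocks, remainder 11416.
Within the partial block the first minute is 1800 frames and each further minute 1798, so 6 further minute boundaries passed. Total skipped labels = 18 × 10 + 2 × 6 = 192.
Non-drop label index = 191236 + 192 = 191428; at 30 labels/s that is 01:46:20:28, i.e. DF 01:46:20;28.

01:46:20;28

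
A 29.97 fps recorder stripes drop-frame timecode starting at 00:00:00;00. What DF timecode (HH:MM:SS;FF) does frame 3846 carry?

Each 10-minute DF block holds 10 × 60 × 30 − 9 × 2 = 17982 frames. 3846 ÷ 17982 → 0 full blocks, remainder 3846.
Within the partial block the first minute is 1800 frames and each further minute 1798, so 2 further minute boundaries passed. Total skipped labels = 18 × 0 + 2 × 2 = 4.
Non-drop label index = 3846 + 4 = 3850; at 30 labels/s that is 00:02:08:10, i.e. DF 00:02:08;10.

00:02:08;10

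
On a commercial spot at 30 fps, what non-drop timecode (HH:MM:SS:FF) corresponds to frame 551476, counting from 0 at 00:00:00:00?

05:06:22:16

551476 ÷ 30 = 18382 full seconds, remainder 16 frames.
18382 s = 5 h 6 min 22 s.
Timecode: 05:06:22:16.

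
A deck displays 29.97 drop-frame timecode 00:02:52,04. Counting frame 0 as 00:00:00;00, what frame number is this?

5160

As if non-drop at 30 labels/s: (0 × 3600 + 2 × 60 + 52) × 30 + 4 = 5164.
Minute boundaries passed: 2; those not divisible by 10: 2 − 0 = 2; dropped labels = 2 × 2 = 4.
Actual frame index = 5164 − 4 = 5160.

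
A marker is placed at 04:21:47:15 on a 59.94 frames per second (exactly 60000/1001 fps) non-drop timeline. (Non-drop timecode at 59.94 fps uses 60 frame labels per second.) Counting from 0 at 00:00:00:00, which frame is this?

942435

Total seconds to the label: (4 × 3600 + 21 × 60 + 47) = 15707.
Frame index = 15707 × 60 + 15 = 942435.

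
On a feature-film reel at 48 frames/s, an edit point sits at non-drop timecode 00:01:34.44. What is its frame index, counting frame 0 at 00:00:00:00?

frame 4556

Total seconds to the label: (0 × 3600 + 1 × 60 + 34) = 94.
Frame index = 94 × 48 + 44 = 4556.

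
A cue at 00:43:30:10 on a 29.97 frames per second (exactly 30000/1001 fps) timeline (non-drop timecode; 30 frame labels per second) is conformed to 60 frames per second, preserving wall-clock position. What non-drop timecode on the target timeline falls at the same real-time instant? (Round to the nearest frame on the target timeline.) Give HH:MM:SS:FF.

Source frame index: (0×3600 + 43×60 + 30) × 30 + 10 = 78310.
Real time: 78310 / (30000/1001) = 7838831/3000 s.
Target frame: (7838831/3000) × (60) = 7838831/50 ≈ 156776.620 → 156777.
At 60 labels/s: frame 156777 → 00:43:32:57.

00:43:32:57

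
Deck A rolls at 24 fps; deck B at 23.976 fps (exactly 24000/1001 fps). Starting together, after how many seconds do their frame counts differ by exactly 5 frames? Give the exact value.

5005/24 seconds

The gap grows by |24000/1001 − 24| = 24/1001 frames per second.
Time for a 5-frame gap: 5 ÷ (24/1001) = 5005/24 s.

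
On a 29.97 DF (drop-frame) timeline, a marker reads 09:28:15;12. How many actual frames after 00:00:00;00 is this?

1021838

As if non-drop at 30 labels/s: (9 × 3600 + 28 × 60 + 15) × 30 + 12 = 1022862.
Minute boundaries passed: 568; those not divisible by 10: 568 − 56 = 512; dropped labels = 2 × 512 = 1024.
Actual frame index = 1022862 − 1024 = 1021838.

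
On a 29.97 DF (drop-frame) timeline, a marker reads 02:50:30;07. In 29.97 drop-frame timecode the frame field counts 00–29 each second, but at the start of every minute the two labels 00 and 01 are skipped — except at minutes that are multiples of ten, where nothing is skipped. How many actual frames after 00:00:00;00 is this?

306601

Complete 10-minute blocks: 17, each 17982 frames → 305694.
Remaining 0 whole minutes in the current block: 0 frames.
Within the current minute: 30 × 30 + 7 = 907. Total = 305694 + 0 + 907 = 306601.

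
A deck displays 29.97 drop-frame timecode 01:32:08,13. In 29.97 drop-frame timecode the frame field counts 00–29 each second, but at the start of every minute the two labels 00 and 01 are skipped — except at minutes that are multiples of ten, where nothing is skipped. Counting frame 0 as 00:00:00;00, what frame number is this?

165687

Complete 10-minute blocks: 9, each 17982 frames → 161838.
Remaining 2 whole minutes in the current block: 1800 + 1 × 1798 = 3598 frames.
Within the current minute: 8 × 30 + 13 − 2 = 251 (labels ;00/;01 skipped at this minute). Total = 161838 + 3598 + 251 = 165687.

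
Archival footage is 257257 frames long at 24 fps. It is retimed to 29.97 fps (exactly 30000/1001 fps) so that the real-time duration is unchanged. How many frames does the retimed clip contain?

Target frames = source frames × (target rate / source rate) = 257257 × (30000/1001)/(24) = 257257 × 1250/1001 = 321250.

321250 frames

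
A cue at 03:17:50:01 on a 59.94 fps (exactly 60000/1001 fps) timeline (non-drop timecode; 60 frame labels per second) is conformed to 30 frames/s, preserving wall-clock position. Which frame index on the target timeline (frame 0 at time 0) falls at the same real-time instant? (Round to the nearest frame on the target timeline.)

frame 356457

Source frame index: (3×3600 + 17×60 + 50) × 60 + 1 = 712201.
Real time: 712201 / (60000/1001) = 712913201/60000 s.
Target frame: (712913201/60000) × (30) = 712913201/2000 ≈ 356456.601 → 356457.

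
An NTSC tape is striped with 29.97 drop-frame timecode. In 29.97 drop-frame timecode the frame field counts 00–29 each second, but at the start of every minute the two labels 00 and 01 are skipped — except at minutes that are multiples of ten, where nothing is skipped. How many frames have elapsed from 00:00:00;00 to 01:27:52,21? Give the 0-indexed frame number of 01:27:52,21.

As if non-drop at 30 labels/s: (1 × 3600 + 27 × 60 + 52) × 30 + 21 = 158181.
Minute boundaries passed: 87; those not divisible by 10: 87 − 8 = 79; dropped labels = 2 × 79 = 158.
Actual frame index = 158181 − 158 = 158023.

158023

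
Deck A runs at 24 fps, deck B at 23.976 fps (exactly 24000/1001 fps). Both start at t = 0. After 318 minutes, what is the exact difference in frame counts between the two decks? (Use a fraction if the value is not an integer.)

318 min = 19080 s.
A emits 24 × 19080 = 457920 frames; B emits 24000/1001 × 19080 = 457920000/1001.
Difference = 457920/1001 frames (≈ 457.4625); B is behind A.

457920/1001 frames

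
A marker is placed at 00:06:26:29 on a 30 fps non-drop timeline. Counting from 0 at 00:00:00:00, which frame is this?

11609

Total seconds to the label: (0 × 3600 + 6 × 60 + 26) = 386.
Frame index = 386 × 30 + 29 = 11609.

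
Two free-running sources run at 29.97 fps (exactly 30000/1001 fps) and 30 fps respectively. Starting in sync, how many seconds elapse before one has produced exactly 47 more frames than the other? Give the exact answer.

The gap grows by |30 − 30000/1001| = 30/1001 frames per second.
Time for a 47-frame gap: 47 ÷ (30/1001) = 47047/30 s.

47047/30 seconds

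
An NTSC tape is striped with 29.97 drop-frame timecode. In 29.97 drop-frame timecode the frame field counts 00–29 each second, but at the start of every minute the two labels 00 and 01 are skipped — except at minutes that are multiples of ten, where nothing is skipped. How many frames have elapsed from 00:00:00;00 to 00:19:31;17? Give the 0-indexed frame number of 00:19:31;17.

35111

As if non-drop at 30 labels/s: (0 × 3600 + 19 × 60 + 31) × 30 + 17 = 35147.
Minute boundaries passed: 19; those not divisible by 10: 19 − 1 = 18; dropped labels = 2 × 18 = 36.
Actual frame index = 35147 − 36 = 35111.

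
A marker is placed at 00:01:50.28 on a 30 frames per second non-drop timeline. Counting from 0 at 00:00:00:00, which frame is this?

Total seconds to the label: (0 × 3600 + 1 × 60 + 50) = 110.
Frame index = 110 × 30 + 28 = 3328.

3328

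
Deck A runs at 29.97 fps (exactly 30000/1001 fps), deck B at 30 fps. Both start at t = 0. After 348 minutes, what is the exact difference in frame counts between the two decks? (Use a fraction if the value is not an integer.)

626400/1001 frames

348 min = 20880 s.
A emits 30000/1001 × 20880 = 626400000/1001 frames; B emits 30 × 20880 = 626400.
Difference = 626400/1001 frames (≈ 625.7742); B is ahead of A.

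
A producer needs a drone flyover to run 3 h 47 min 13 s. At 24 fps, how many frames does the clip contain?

3 h 47 min 13 s = 13633 s.
Frames = 13633 × 24 = 327192.

327192 frames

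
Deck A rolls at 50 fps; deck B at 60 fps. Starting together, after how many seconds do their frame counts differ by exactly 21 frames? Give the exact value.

The gap grows by |60 − 50| = 10 frames per second.
Time for a 21-frame gap: 21 ÷ (10) = 2.1 s.

2.1 seconds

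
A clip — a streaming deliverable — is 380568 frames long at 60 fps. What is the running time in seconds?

Running time = 380568 / (60) = 6342.8 s.

6342.8 seconds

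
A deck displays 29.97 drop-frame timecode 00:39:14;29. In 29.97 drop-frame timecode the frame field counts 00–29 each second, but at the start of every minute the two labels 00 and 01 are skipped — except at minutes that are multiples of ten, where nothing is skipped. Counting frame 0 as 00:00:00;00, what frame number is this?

As if non-drop at 30 labels/s: (0 × 3600 + 39 × 60 + 14) × 30 + 29 = 70649.
Minute boundaries passed: 39; those not divisible by 10: 39 − 3 = 36; dropped labels = 2 × 36 = 72.
Actual frame index = 70649 − 72 = 70577.

70577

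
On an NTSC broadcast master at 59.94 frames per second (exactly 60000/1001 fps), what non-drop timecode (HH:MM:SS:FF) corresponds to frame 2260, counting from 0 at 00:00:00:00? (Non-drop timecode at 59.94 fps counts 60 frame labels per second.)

2260 ÷ 60 = 37 full seconds, remainder 40 frames.
37 s = 0 h 0 min 37 s.
Timecode: 00:00:37:40.

00:00:37:40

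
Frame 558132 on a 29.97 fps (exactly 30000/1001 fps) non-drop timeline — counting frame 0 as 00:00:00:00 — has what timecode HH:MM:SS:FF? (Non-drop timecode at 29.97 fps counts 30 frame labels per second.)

558132 ÷ 30 = 18604 full seconds, remainder 12 frames.
18604 s = 5 h 10 min 4 s.
Timecode: 05:10:04:12.

05:10:04:12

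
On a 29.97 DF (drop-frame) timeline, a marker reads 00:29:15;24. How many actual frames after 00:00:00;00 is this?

As if non-drop at 30 labels/s: (0 × 3600 + 29 × 60 + 15) × 30 + 24 = 52674.
Minute boundaries passed: 29; those not divisible by 10: 29 − 2 = 27; dropped labels = 2 × 27 = 54.
Actual frame index = 52674 − 54 = 52620.

52620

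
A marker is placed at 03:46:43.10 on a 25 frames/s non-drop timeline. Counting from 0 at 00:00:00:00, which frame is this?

Total seconds to the label: (3 × 3600 + 46 × 60 + 43) = 13603.
Frame index = 13603 × 25 + 10 = 340085.

frame 340085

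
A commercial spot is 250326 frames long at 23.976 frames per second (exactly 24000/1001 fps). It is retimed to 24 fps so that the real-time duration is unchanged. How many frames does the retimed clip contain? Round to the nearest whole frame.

Frames at target rate = 250326 × (24) / (24000/1001) = 125288163/500 ≈ 250576.326.
Nearest whole frame: 250576.

250576 frames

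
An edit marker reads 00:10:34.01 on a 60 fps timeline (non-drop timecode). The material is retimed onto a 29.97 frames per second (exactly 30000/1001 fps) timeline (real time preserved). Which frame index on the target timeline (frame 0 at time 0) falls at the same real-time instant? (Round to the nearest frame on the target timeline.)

frame 19001

Source frame index: (0×3600 + 10×60 + 34) × 60 + 1 = 38041.
Real time: 38041 / (60) = 38041/60 s.
Target frame: (38041/60) × (30000/1001) = 19020500/1001 ≈ 19001.499 → 19001.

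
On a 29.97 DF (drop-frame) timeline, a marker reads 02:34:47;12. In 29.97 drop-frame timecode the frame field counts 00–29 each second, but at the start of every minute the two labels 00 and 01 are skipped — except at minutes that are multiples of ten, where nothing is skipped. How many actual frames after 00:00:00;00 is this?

278344

Complete 10-minute blocks: 15, each 17982 frames → 269730.
Remaining 4 whole minutes in the current block: 1800 + 3 × 1798 = 7194 frames.
Within the current minute: 47 × 30 + 12 − 2 = 1420 (labels ;00/;01 skipped at this minute). Total = 269730 + 7194 + 1420 = 278344.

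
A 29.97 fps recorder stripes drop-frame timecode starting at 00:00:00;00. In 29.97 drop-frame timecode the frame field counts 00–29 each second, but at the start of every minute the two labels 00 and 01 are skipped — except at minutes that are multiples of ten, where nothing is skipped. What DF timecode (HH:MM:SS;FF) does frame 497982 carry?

04:36:56;00

Ten DF minutes hold 17982 frames, so frame 497982 lies in block 27 (frames 485514–503495) with 12468 frames into that block.
The block's first minute is 1800 frames and the rest 1798 each; 12468 frames reaches minute 6, so 27 × 18 + 6 × 2 = 498 labels have been skipped so far.
Adding those back, label number 497982 + 498 = 498480 at 30 labels/s is 16616 s + 0 f = 4 h 36 min 56 s frame 0, i.e. 04:36:56;00.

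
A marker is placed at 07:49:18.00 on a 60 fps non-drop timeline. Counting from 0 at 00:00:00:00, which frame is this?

frame 1689480

Total seconds to the label: (7 × 3600 + 49 × 60 + 18) = 28158.
Frame index = 28158 × 60 + 0 = 1689480.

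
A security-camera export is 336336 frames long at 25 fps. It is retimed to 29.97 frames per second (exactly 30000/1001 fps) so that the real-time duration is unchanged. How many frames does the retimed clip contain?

Target frames = source frames × (target rate / source rate) = 336336 × (30000/1001)/(25) = 336336 × 1200/1001 = 403200.

403200 frames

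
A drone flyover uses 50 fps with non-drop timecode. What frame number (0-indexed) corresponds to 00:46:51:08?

frame 140558

Total seconds to the label: (0 × 3600 + 46 × 60 + 51) = 2811.
Frame index = 2811 × 50 + 8 = 140558.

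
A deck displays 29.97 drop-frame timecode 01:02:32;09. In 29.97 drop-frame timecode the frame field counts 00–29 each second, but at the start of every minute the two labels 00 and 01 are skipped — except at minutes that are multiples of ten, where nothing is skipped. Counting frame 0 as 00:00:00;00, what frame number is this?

Complete 10-minute blocks: 6, each 17982 frames → 107892.
Remaining 2 whole minutes in the current block: 1800 + 1 × 1798 = 3598 frames.
Within the current minute: 32 × 30 + 9 − 2 = 967 (labels ;00/;01 skipped at this minute). Total = 107892 + 3598 + 967 = 112457.

112457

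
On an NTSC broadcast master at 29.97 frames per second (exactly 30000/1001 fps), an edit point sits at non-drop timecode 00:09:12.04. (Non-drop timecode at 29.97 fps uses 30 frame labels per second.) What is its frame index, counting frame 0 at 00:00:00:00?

frame 16564

Total seconds to the label: (0 × 3600 + 9 × 60 + 12) = 552.
Frame index = 552 × 30 + 4 = 16564.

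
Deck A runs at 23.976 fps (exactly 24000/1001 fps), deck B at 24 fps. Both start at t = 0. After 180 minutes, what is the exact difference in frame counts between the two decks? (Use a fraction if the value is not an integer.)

259200/1001 frames

180 min = 10800 s.
A emits 24000/1001 × 10800 = 259200000/1001 frames; B emits 24 × 10800 = 259200.
Difference = 259200/1001 frames (≈ 258.9411); B is ahead of A.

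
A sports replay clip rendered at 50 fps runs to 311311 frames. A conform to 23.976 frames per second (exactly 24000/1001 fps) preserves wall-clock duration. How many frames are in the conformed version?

149280 frames

Target frames = source frames × (target rate / source rate) = 311311 × (24000/1001)/(50) = 311311 × 480/1001 = 149280.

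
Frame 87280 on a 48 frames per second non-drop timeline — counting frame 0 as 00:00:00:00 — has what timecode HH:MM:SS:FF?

87280 ÷ 48 = 1818 full seconds, remainder 16 frames.
1818 s = 0 h 30 min 18 s.
Timecode: 00:30:18:16.

00:30:18:16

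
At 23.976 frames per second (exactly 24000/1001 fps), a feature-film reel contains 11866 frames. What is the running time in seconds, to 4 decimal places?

494.9111 seconds

Running time = 11866 × 1001/24000 = 5938933/12000 s ≈ 494.9111 s.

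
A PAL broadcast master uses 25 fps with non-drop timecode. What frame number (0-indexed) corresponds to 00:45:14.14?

67864

Total seconds to the label: (0 × 3600 + 45 × 60 + 14) = 2714.
Frame index = 2714 × 25 + 14 = 67864.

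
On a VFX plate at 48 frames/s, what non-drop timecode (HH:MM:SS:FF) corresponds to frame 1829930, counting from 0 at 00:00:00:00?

10:35:23:26

1829930 ÷ 48 = 38123 full seconds, remainder 26 frames.
38123 s = 10 h 35 min 23 s.
Timecode: 10:35:23:26.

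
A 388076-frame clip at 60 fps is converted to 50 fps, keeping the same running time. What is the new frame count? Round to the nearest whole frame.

Frames at target rate = 388076 × (50) / (60) = 970190/3 ≈ 323396.667.
Nearest whole frame: 323397.

323397 frames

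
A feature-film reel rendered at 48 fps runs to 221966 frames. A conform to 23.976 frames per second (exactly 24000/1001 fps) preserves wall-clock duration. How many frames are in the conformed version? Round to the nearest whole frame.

Frames at target rate = 221966 × (24000/1001) / (48) = 110983000/1001 ≈ 110872.128.
Nearest whole frame: 110872.

110872 frames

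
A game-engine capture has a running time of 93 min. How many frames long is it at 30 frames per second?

93 min = 5580 s.
Frames = 5580 × 30 = 167400.

167400 frames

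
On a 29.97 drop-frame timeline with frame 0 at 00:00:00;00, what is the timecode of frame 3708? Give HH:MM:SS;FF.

Each 10-minute DF block holds 10 × 60 × 30 − 9 × 2 = 17982 frames. 3708 ÷ 17982 → 0 full blocks, remainder 3708.
Within the partial block the first minute is 1800 frames and each further minute 1798, so 2 further minute boundaries passed. Total skipped labels = 18 × 0 + 2 × 2 = 4.
Non-drop label index = 3708 + 4 = 3712; at 30 labels/s that is 00:02:03:22, i.e. DF 00:02:03;22.

00:02:03;22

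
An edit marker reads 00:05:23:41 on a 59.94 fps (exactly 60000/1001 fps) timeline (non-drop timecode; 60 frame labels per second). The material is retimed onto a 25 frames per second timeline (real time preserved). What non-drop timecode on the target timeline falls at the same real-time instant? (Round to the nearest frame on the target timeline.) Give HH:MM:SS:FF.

Source frame index: (0×3600 + 5×60 + 23) × 60 + 41 = 19421.
Real time: 19421 / (60000/1001) = 19440421/60000 s.
Target frame: (19440421/60000) × (25) = 19440421/2400 ≈ 8100.175 → 8100.
At 25 labels/s: frame 8100 → 00:05:24:00.

00:05:24:00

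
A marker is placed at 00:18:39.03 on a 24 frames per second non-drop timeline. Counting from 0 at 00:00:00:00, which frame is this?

frame 26859

Total seconds to the label: (0 × 3600 + 18 × 60 + 39) = 1119.
Frame index = 1119 × 24 + 3 = 26859.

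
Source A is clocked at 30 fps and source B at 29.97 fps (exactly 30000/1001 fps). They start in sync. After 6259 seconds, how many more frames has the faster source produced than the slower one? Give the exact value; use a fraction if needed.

17070/91 frames

A emits 30 × 6259 = 187770 frames; B emits 30000/1001 × 6259 = 17070000/91.
Difference = 17070/91 frames (≈ 187.5824); B is behind A.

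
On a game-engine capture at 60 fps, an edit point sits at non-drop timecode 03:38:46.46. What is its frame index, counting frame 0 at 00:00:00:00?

Total seconds to the label: (3 × 3600 + 38 × 60 + 46) = 13126.
Frame index = 13126 × 60 + 46 = 787606.

787606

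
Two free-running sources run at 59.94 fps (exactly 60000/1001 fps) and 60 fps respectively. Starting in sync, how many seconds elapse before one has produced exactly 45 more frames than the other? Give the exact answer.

750.75 seconds

The gap grows by |60 − 60000/1001| = 60/1001 frames per second.
Time for a 45-frame gap: 45 ÷ (60/1001) = 750.75 s.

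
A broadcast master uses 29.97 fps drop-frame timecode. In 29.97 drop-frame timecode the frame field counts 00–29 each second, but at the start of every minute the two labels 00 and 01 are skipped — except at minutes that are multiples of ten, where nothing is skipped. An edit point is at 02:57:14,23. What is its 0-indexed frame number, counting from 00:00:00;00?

318723

Complete 10-minute blocks: 17, each 17982 frames → 305694.
Remaining 7 whole minutes in the current block: 1800 + 6 × 1798 = 12588 frames.
Within the current minute: 14 × 30 + 23 − 2 = 441 (labels ;00/;01 skipped at this minute). Total = 305694 + 12588 + 441 = 318723.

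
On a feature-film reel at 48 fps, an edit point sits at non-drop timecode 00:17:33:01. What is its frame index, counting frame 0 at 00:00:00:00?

frame 50545

Total seconds to the label: (0 × 3600 + 17 × 60 + 33) = 1053.
Frame index = 1053 × 48 + 1 = 50545.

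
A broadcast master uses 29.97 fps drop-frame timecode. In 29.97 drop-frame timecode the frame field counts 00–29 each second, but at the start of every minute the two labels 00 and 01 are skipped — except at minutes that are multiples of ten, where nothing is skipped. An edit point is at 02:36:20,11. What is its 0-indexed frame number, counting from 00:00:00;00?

281129

As if non-drop at 30 labels/s: (2 × 3600 + 36 × 60 + 20) × 30 + 11 = 281411.
Minute boundaries passed: 156; those not divisible by 10: 156 − 15 = 141; dropped labels = 2 × 141 = 282.
Actual frame index = 281411 − 282 = 281129.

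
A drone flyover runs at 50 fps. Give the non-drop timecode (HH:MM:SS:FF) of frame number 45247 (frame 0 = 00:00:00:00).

00:15:04:47

45247 ÷ 50 = 904 full seconds, remainder 47 frames.
904 s = 0 h 15 min 4 s.
Timecode: 00:15:04:47.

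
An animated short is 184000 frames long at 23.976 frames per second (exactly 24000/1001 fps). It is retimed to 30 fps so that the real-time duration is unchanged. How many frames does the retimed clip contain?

230230 frames

Target frames = source frames × (target rate / source rate) = 184000 × (30)/(24000/1001) = 184000 × 1001/800 = 230230.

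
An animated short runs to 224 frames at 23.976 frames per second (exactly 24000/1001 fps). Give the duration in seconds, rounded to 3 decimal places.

9.343 seconds

Running time = 224 × 1001/24000 = 7007/750 s ≈ 9.343 s.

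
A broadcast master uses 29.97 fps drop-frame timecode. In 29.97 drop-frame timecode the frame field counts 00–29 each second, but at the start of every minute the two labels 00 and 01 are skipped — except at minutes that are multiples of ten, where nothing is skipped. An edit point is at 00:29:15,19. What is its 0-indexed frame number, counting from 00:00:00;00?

52615

As if non-drop at 30 labels/s: (0 × 3600 + 29 × 60 + 15) × 30 + 19 = 52669.
Minute boundaries passed: 29; those not divisible by 10: 29 − 2 = 27; dropped labels = 2 × 27 = 54.
Actual frame index = 52669 − 54 = 52615.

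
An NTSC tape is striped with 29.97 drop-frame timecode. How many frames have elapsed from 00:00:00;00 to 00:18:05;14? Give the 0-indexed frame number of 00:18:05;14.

Complete 10-minute blocks: 1, each 17982 frames → 17982.
Remaining 8 whole minutes in the current block: 1800 + 7 × 1798 = 14386 frames.
Within the current minute: 5 × 30 + 14 − 2 = 162 (labels ;00/;01 skipped at this minute). Total = 17982 + 14386 + 162 = 32530.

32530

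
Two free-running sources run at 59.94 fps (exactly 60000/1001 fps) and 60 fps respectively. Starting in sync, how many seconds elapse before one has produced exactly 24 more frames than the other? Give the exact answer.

400.4 seconds

The gap grows by |60 − 60000/1001| = 60/1001 frames per second.
Time for a 24-frame gap: 24 ÷ (60/1001) = 400.4 s.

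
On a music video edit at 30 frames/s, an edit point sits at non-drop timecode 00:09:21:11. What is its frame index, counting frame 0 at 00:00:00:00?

Total seconds to the label: (0 × 3600 + 9 × 60 + 21) = 561.
Frame index = 561 × 30 + 11 = 16841.

16841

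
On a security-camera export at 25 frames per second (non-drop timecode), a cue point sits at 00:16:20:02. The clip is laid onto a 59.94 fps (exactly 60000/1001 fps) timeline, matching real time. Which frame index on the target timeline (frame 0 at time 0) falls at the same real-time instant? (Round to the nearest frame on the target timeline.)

Source frame index: (0×3600 + 16×60 + 20) × 25 + 2 = 24502.
Real time: 24502 / (25) = 24502/25 s.
Target frame: (24502/25) × (60000/1001) = 58804800/1001 ≈ 58746.054 → 58746.

frame 58746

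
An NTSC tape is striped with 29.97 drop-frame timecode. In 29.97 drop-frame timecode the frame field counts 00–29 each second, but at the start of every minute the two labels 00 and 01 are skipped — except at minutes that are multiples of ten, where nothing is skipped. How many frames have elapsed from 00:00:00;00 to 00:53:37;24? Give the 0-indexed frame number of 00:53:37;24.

As if non-drop at 30 labels/s: (0 × 3600 + 53 × 60 + 37) × 30 + 24 = 96534.
Minute boundaries passed: 53; those not divisible by 10: 53 − 5 = 48; dropped labels = 2 × 48 = 96.
Actual frame index = 96534 − 96 = 96438.

96438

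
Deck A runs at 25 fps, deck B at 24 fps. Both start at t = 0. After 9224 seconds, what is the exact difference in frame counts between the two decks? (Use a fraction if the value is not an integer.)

9224 frames

A emits 25 × 9224 = 230600 frames; B emits 24 × 9224 = 221376.
Difference = 9224 frames; B is behind A.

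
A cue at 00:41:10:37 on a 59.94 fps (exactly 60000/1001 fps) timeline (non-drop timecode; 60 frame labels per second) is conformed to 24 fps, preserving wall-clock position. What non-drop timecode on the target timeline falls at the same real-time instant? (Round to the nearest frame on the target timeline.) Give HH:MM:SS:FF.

00:41:13:02

Source frame index: (0×3600 + 41×60 + 10) × 60 + 37 = 148237.
Real time: 148237 / (60000/1001) = 148385237/60000 s.
Target frame: (148385237/60000) × (24) = 148385237/2500 ≈ 59354.095 → 59354.
At 24 labels/s: frame 59354 → 00:41:13:02.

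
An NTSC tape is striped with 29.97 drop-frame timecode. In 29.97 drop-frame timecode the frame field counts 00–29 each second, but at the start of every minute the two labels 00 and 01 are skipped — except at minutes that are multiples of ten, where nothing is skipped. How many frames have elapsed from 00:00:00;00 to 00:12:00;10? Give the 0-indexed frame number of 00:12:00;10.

21588

Complete 10-minute blocks: 1, each 17982 frames → 17982.
Remaining 2 whole minutes in the current block: 1800 + 1 × 1798 = 3598 frames.
Within the current minute: 0 × 30 + 10 − 2 = 8 (labels ;00/;01 skipped at this minute). Total = 17982 + 3598 + 8 = 21588.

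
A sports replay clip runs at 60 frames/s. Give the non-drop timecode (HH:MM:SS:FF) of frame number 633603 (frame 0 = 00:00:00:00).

02:56:00:03

633603 ÷ 60 = 10560 full seconds, remainder 3 frames.
10560 s = 2 h 56 min 0 s.
Timecode: 02:56:00:03.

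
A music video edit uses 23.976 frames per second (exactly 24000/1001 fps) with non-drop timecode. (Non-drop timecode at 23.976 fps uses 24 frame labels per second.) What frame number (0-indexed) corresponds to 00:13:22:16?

Total seconds to the label: (0 × 3600 + 13 × 60 + 22) = 802.
Frame index = 802 × 24 + 16 = 19264.

19264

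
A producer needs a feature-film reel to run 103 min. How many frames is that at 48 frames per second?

103 min = 6180 s.
Frames = 6180 × 48 = 296640.

296640 frames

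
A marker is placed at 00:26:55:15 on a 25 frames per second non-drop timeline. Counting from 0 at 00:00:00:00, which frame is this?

Total seconds to the label: (0 × 3600 + 26 × 60 + 55) = 1615.
Frame index = 1615 × 25 + 15 = 40390.

frame 40390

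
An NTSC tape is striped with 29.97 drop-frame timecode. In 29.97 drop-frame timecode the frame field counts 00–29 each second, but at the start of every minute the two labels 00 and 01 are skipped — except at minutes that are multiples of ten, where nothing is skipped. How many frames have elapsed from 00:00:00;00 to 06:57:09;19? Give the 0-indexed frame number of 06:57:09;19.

Complete 10-minute blocks: 41, each 17982 frames → 737262.
Remaining 7 whole minutes in the current block: 1800 + 6 × 1798 = 12588 frames.
Within the current minute: 9 × 30 + 19 − 2 = 287 (labels ;00/;01 skipped at this minute). Total = 737262 + 12588 + 287 = 750137.

750137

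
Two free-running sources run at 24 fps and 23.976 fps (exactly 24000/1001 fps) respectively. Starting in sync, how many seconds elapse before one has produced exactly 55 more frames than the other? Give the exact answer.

55055/24 seconds

The gap grows by |24000/1001 − 24| = 24/1001 frames per second.
Time for a 55-frame gap: 55 ÷ (24/1001) = 55055/24 s.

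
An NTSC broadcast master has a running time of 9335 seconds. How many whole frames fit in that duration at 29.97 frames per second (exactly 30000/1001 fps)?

Frames = 9335 × 30000/1001 = 280050000/1001 ≈ 279770.2298.
Complete frames: 279770.

279770 frames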